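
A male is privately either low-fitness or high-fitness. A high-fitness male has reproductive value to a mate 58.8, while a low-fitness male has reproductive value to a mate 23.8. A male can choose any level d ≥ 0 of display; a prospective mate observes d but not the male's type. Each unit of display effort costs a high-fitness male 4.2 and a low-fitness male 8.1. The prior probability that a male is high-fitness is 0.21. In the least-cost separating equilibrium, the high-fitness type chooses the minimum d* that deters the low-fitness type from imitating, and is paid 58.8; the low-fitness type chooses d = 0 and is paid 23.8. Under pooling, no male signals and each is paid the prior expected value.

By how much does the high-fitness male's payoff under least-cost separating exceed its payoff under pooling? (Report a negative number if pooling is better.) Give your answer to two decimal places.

9.50

Least-cost separating signal: d* solves 23.8 = 58.8 − 8.1·d*, so d* = (58.8 − 23.8)/8.1 ≈ 4.3210.
High-fitness type's separating payoff: 58.8 − 4.2 × d* = 58.8 − 4.2 × (58.8 − 23.8)/8.1 = 58.8 − 147/8.1 ≈ 40.6519.
Pooling payoff: 0.21 × 58.8 + 0.79 × 23.8 = 31.15.
Difference: 40.6519 − 31.15 = 9.5019, i.e. 9.50 to two decimal places.
The high-fitness type prefers to separate.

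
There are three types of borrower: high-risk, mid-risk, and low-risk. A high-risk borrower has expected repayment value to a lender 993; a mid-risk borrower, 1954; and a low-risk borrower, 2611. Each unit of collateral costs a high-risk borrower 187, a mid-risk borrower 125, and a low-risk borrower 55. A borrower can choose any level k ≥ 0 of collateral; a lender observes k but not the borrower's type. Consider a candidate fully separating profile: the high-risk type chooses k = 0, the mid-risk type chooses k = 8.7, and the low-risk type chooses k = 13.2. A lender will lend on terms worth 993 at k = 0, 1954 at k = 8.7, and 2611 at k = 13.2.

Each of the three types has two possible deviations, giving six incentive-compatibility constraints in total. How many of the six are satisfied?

4

Low-risk (own payoff 2611 − 55×13.2 = 1885): to k=0 gives 993 → no gain ✓; to k=8.7 gives 1954 − 55×8.7 = 1475.5 → no gain ✓.
Mid-risk (own payoff 1954 − 125×8.7 = 866.5): to k=0 gives 993 → profitable ✗; to k=13.2 gives 2611 − 125×13.2 = 961 → profitable ✗.
High-risk (own payoff 993): to k=8.7 gives 1954 − 187×8.7 = 327.1 → no gain ✓; to k=13.2 gives 2611 − 187×13.2 = 142.6 → no gain ✓.
4 of the 6 constraints hold; not an equilibrium.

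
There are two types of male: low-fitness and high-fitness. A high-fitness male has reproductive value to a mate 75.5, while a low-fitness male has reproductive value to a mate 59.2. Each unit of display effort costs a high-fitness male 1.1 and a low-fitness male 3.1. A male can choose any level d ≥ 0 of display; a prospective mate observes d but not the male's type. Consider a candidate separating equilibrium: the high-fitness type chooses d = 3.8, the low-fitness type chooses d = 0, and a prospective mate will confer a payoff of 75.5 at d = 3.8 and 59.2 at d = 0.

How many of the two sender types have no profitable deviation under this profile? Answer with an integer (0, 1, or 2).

High-fitness type: signal → 75.5 − 1.1 × 3.8 = 71.32; deviate to 0 → 59.2. IC holds (71.32 ≥ 59.2).
Low-fitness type: stay at 0 → 59.2; mimic → 75.5 − 3.1 × 3.8 = 63.72. IC fails (59.2 < 63.72).
1 of 2 constraints hold, so this profile is not an equilibrium.

1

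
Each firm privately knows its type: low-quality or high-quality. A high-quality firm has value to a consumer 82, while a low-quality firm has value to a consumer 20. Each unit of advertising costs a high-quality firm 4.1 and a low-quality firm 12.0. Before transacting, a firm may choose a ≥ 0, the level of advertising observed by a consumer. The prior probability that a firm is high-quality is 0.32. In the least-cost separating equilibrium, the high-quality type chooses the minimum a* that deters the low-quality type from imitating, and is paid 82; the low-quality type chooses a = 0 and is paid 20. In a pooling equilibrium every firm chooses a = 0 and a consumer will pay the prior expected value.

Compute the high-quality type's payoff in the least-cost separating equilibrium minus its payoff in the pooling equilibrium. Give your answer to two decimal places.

Least-cost separating signal: a* solves 20 = 82 − 12.0·a*, so a* = (82 − 20)/12.0 ≈ 5.1667.
High-quality type's separating payoff: 82 − 4.1 × a* = 82 − 4.1 × (82 − 20)/12.0 = 82 − 254.2/12.0 ≈ 60.8167.
Pooling payoff: 0.32 × 82 + 0.68 × 20 = 39.84.
Difference: 60.8167 − 39.84 = 20.9767, i.e. 20.98 to two decimal places.
The high-quality type prefers to separate.

20.98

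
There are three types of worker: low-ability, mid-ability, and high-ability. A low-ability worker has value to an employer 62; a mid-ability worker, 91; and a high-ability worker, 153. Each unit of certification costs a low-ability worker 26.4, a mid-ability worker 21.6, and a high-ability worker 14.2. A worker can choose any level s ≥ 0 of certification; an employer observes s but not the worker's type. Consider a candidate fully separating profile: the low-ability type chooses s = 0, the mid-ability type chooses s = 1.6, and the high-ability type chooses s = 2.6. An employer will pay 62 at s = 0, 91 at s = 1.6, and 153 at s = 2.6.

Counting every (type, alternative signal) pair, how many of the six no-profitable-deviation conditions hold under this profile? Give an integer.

High-ability (own payoff 153 − 14.2×2.6 = 116.08): to s=0 gives 62 → no gain ✓; to s=1.6 gives 91 − 14.2×1.6 = 68.28 → no gain ✓.
Low-ability (own payoff 62): to s=1.6 gives 91 − 26.4×1.6 = 48.76 → no gain ✓; to s=2.6 gives 153 − 26.4×2.6 = 84.36 → profitable ✗.
Mid-ability (own payoff 91 − 21.6×1.6 = 56.44): to s=0 gives 62 → profitable ✗; to s=2.6 gives 153 − 21.6×2.6 = 96.84 → profitable ✗.
3 of the 6 constraints hold; not an equilibrium.

3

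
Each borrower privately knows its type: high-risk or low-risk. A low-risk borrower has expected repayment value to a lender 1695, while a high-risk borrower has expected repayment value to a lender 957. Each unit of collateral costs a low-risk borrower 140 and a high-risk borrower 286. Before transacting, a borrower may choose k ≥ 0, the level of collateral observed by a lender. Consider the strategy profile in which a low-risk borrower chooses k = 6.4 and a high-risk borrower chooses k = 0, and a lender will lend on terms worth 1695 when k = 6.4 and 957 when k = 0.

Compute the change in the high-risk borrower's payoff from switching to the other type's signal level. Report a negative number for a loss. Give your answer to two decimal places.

Playing k = 0 the high-risk borrower receives 957.
Deviating to k = 6.4 brings payment 1695 at cost 286 × 6.4 = 1830.4, netting -135.4.
Gain from deviating: -135.4 − 957 = -1092.40.
The gain is negative, so the high-risk type's incentive-compatibility constraint is satisfied.

-1092.40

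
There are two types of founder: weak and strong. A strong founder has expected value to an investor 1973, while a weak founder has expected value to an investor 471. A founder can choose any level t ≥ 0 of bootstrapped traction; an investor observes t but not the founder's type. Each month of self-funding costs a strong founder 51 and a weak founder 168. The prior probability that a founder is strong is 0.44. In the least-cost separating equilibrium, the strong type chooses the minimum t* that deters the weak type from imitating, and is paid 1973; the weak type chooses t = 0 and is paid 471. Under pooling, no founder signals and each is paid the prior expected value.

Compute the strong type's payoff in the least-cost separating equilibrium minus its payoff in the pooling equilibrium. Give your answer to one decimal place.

Least-cost separating signal: t* solves 471 = 1973 − 168·t*, so t* = (1973 − 471)/168 ≈ 8.9405.
Strong type's separating payoff: 1973 − 51 × t* = 1973 − 51 × (1973 − 471)/168 = 1973 − 76602/168 ≈ 1517.036.
Pooling payoff: 0.44 × 1973 + 0.56 × 471 = 1131.88.
Difference: 1517.036 − 1131.88 = 385.156, i.e. 385.2 to one decimal place.
The strong type prefers to separate.

385.2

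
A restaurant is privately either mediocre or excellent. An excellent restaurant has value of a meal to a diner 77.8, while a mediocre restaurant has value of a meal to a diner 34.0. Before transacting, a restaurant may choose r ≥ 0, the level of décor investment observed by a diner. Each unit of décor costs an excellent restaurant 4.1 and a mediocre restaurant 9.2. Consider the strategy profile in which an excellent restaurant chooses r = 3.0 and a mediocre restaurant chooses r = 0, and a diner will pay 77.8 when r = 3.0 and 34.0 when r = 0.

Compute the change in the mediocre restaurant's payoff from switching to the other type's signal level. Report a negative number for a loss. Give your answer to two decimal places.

16.20

Playing r = 0 the mediocre restaurant receives 34.0.
Deviating to r = 3.0 brings payment 77.8 at cost 9.2 × 3.0 = 27.6, netting 50.2.
Gain from deviating: 50.2 − 34.0 = 16.20.
The gain is positive, so the mediocre type's incentive-compatibility constraint is violated — this profile is not a separating equilibrium.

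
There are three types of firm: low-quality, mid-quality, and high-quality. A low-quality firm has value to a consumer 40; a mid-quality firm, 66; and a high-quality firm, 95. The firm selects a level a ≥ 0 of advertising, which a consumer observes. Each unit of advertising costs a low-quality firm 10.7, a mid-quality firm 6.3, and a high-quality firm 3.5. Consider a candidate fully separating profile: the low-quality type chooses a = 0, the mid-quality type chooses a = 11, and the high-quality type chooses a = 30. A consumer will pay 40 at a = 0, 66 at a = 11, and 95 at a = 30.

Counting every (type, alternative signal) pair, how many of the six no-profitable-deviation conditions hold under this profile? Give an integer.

3

High-quality (own payoff 95 − 3.5×30 = -10): to a=0 gives 40 → profitable ✗; to a=11 gives 66 − 3.5×11 = 27.5 → profitable ✗.
Low-quality (own payoff 40): to a=11 gives 66 − 10.7×11 = -51.7 → no gain ✓; to a=30 gives 95 − 10.7×30 = -226 → no gain ✓.
Mid-quality (own payoff 66 − 6.3×11 = -3.3): to a=0 gives 40 → profitable ✗; to a=30 gives 95 − 6.3×30 = -94 → no gain ✓.
3 of the 6 constraints hold; not an equilibrium.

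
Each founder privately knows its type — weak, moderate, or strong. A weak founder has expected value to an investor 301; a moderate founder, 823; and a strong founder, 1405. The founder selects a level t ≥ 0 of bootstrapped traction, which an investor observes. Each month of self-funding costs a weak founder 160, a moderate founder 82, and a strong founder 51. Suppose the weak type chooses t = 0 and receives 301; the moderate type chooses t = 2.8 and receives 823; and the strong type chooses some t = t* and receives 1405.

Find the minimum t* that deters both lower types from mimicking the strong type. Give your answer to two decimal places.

9.90

Weak type (on-path payoff 301) won't mimic when 301 ≥ 1405 − 160·t*, i.e. t* ≥ 6.90.
Moderate type (on-path payoff 823 − 82×2.8 = 593.4) won't mimic when 593.4 ≥ 1405 − 82·t*, i.e. t* ≥ 9.90.
Both must hold, so t* = max(6.90, 9.90) = 9.90. The moderate type's constraint binds.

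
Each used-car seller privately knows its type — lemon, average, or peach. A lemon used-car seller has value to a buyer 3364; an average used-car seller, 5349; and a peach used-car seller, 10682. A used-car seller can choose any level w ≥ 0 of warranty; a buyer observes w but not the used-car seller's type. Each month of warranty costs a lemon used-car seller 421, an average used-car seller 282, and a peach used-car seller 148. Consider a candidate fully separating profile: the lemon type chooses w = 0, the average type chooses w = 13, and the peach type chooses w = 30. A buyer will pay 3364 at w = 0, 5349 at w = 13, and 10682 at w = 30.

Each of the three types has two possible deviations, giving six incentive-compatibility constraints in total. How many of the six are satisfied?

Peach (own payoff 10682 − 148×30 = 6242): to w=0 gives 3364 → no gain ✓; to w=13 gives 5349 − 148×13 = 3425 → no gain ✓.
Lemon (own payoff 3364): to w=13 gives 5349 − 421×13 = -124 → no gain ✓; to w=30 gives 10682 − 421×30 = -1948 → no gain ✓.
Average (own payoff 5349 − 282×13 = 1683): to w=0 gives 3364 → profitable ✗; to w=30 gives 10682 − 282×30 = 2222 → profitable ✗.
4 of the 6 constraints hold; not an equilibrium.

4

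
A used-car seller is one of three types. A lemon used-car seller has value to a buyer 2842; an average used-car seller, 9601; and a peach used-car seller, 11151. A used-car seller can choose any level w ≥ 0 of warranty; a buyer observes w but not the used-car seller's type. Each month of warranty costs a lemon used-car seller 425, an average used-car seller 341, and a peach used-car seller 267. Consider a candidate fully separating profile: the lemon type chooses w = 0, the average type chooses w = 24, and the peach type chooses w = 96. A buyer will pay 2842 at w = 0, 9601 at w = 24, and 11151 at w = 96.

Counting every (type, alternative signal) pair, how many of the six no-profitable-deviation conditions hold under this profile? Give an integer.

Lemon (own payoff 2842): to w=24 gives 9601 − 425×24 = -599 → no gain ✓; to w=96 gives 11151 − 425×96 = -29649 → no gain ✓.
Average (own payoff 9601 − 341×24 = 1417): to w=0 gives 2842 → profitable ✗; to w=96 gives 11151 − 341×96 = -21585 → no gain ✓.
Peach (own payoff 11151 − 267×96 = -14481): to w=0 gives 2842 → profitable ✗; to w=24 gives 9601 − 267×24 = 3193 → profitable ✗.
3 of the 6 constraints hold; not an equilibrium.

3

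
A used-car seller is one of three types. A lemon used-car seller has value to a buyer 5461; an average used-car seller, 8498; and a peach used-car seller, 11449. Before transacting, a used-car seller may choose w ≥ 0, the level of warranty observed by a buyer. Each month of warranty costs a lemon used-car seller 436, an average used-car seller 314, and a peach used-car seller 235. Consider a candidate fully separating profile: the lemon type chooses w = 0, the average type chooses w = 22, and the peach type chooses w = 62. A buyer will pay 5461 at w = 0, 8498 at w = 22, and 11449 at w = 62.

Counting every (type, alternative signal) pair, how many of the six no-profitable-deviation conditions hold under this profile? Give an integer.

Lemon (own payoff 5461): to w=22 gives 8498 − 436×22 = -1094 → no gain ✓; to w=62 gives 11449 − 436×62 = -15583 → no gain ✓.
Peach (own payoff 11449 − 235×62 = -3121): to w=0 gives 5461 → profitable ✗; to w=22 gives 8498 − 235×22 = 3328 → profitable ✗.
Average (own payoff 8498 − 314×22 = 1590): to w=0 gives 5461 → profitable ✗; to w=62 gives 11449 − 314×62 = -8019 → no gain ✓.
3 of the 6 constraints hold; not an equilibrium.

3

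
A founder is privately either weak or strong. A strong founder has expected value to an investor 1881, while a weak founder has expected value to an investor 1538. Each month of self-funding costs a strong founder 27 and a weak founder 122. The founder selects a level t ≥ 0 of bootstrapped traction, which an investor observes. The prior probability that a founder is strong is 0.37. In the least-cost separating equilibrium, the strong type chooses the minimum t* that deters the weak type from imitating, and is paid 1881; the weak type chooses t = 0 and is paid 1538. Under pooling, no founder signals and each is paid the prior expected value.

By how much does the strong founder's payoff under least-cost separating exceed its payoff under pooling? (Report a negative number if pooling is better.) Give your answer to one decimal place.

Least-cost separating signal: t* solves 1538 = 1881 − 122·t*, so t* = (1881 − 1538)/122 ≈ 2.8115.
Strong type's separating payoff: 1881 − 27 × t* = 1881 − 27 × (1881 − 1538)/122 = 1881 − 9261/122 ≈ 1805.090.
Pooling payoff: 0.37 × 1881 + 0.63 × 1538 = 1664.91.
Difference: 1805.090 − 1664.91 = 140.18, i.e. 140.2 to one decimal place.
The strong type prefers to separate.

140.2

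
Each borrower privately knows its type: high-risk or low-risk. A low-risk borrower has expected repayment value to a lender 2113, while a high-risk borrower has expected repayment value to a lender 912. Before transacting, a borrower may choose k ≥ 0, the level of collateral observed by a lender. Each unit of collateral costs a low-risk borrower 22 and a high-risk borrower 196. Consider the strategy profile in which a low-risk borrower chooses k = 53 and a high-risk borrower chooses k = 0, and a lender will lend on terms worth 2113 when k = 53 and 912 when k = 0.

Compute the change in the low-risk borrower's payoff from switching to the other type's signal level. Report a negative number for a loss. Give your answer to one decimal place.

Playing k = 53 the low-risk borrower receives 2113 − 22 × 53 = 947.
Deviating to k = 0 yields 912 instead.
Gain from deviating: 912 − 947 = -35.0.
The gain is negative, so the low-risk type's incentive-compatibility constraint is satisfied.

-35.0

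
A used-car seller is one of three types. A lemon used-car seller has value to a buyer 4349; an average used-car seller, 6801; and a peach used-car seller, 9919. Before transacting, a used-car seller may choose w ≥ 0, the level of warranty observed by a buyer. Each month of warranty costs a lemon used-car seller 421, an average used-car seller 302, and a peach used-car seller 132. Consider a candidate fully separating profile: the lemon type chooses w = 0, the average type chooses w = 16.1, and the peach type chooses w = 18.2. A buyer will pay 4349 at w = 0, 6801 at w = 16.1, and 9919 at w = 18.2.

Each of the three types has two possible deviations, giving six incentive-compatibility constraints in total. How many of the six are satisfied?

Lemon (own payoff 4349): to w=16.1 gives 6801 − 421×16.1 = 22.9 → no gain ✓; to w=18.2 gives 9919 − 421×18.2 = 2256.8 → no gain ✓.
Peach (own payoff 9919 − 132×18.2 = 7516.6): to w=0 gives 4349 → no gain ✓; to w=16.1 gives 6801 − 132×16.1 = 4675.8 → no gain ✓.
Average (own payoff 6801 − 302×16.1 = 1938.8): to w=0 gives 4349 → profitable ✗; to w=18.2 gives 9919 − 302×18.2 = 4422.6 → profitable ✗.
4 of the 6 constraints hold; not an equilibrium.

4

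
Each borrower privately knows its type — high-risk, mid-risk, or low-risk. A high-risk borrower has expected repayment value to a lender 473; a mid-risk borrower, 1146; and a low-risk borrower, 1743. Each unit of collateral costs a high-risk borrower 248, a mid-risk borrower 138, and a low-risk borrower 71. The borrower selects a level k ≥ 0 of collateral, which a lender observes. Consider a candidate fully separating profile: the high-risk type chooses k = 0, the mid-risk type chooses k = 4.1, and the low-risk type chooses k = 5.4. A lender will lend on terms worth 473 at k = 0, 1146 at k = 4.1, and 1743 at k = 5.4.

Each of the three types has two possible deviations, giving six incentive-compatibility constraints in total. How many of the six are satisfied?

Low-risk (own payoff 1743 − 71×5.4 = 1359.6): to k=0 gives 473 → no gain ✓; to k=4.1 gives 1146 − 71×4.1 = 854.9 → no gain ✓.
Mid-risk (own payoff 1146 − 138×4.1 = 580.2): to k=0 gives 473 → no gain ✓; to k=5.4 gives 1743 − 138×5.4 = 997.8 → profitable ✗.
High-risk (own payoff 473): to k=4.1 gives 1146 − 248×4.1 = 129.2 → no gain ✓; to k=5.4 gives 1743 − 248×5.4 = 403.8 → no gain ✓.
5 of the 6 constraints hold; not an equilibrium.

5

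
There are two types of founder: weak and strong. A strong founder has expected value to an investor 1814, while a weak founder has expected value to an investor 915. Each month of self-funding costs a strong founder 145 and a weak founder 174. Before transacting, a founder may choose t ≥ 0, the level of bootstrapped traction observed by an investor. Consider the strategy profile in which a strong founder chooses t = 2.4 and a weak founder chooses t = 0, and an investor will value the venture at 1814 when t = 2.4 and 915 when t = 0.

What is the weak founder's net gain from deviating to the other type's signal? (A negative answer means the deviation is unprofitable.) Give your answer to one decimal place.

Playing t = 0 the weak founder receives 915.
Deviating to t = 2.4 brings payment 1814 at cost 174 × 2.4 = 417.6, netting 1396.4.
Gain from deviating: 1396.4 − 915 = 481.4.
The gain is positive, so the weak type's incentive-compatibility constraint is violated — this profile is not a separating equilibrium.

481.4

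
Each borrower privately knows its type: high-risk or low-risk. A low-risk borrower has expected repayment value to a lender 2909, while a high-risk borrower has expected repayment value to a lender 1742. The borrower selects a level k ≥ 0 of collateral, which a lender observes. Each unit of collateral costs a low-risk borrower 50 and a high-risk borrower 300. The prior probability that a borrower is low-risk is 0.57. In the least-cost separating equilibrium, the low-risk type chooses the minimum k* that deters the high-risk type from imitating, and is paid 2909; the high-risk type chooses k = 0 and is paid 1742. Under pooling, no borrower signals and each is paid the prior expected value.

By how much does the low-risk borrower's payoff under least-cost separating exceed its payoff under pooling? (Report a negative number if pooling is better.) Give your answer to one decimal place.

307.3

Least-cost separating signal: k* solves 1742 = 2909 − 300·k*, so k* = (2909 − 1742)/300 = 3.89.
Low-risk type's separating payoff: 2909 − 50 × k* = 2909 − 50 × (2909 − 1742)/300 = 2909 − 58350/300 = 2714.5.
Pooling payoff: 0.57 × 2909 + 0.43 × 1742 = 2407.19.
Difference: 2714.5 − 2407.19 = 307.31, i.e. 307.3 to one decimal place.
The low-risk type prefers to separate.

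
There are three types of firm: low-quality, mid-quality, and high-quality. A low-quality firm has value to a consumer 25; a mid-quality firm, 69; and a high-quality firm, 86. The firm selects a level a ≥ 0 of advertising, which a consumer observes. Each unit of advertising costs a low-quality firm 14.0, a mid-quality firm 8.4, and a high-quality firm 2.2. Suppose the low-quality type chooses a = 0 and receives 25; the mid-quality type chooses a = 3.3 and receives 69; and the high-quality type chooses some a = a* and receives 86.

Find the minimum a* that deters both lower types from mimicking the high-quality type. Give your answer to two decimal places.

Mid-quality type (on-path payoff 69 − 8.4×3.3 = 41.28) won't mimic when 41.28 ≥ 86 − 8.4·a*, i.e. a* ≥ 5.32.
Low-quality type (on-path payoff 25) won't mimic when 25 ≥ 86 − 14.0·a*, i.e. a* ≥ 4.36.
Both must hold, so a* = max(4.36, 5.32) = 5.32. The mid-quality type's constraint binds.

5.32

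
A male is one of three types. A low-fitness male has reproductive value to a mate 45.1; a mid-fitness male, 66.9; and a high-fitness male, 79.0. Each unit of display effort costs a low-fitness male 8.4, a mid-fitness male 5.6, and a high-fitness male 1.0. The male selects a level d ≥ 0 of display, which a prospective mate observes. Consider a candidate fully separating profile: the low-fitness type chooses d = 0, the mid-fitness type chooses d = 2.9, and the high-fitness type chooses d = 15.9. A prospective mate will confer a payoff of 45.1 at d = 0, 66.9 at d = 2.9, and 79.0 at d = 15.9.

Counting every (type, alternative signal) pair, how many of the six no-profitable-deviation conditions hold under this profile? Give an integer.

5

Mid-fitness (own payoff 66.9 − 5.6×2.9 = 50.66): to d=0 gives 45.1 → no gain ✓; to d=15.9 gives 79.0 − 5.6×15.9 = -10.04 → no gain ✓.
High-fitness (own payoff 79.0 − 1.0×15.9 = 63.1): to d=0 gives 45.1 → no gain ✓; to d=2.9 gives 66.9 − 1.0×2.9 = 64 → profitable ✗.
Low-fitness (own payoff 45.1): to d=2.9 gives 66.9 − 8.4×2.9 = 42.54 → no gain ✓; to d=15.9 gives 79.0 − 8.4×15.9 = -54.56 → no gain ✓.
5 of the 6 constraints hold; not an equilibrium.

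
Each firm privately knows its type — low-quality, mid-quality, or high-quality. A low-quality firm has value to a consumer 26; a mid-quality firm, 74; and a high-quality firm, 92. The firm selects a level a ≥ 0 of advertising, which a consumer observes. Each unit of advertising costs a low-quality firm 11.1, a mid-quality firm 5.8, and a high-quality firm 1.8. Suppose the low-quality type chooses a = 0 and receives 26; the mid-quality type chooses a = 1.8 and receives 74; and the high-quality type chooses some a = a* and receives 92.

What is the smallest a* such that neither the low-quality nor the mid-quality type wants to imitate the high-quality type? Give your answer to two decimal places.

Low-quality type (on-path payoff 26) won't mimic when 26 ≥ 92 − 11.1·a*, i.e. a* ≥ 5.95.
Mid-quality type (on-path payoff 74 − 5.8×1.8 = 63.56) won't mimic when 63.56 ≥ 92 − 5.8·a*, i.e. a* ≥ 4.90.
Both must hold, so a* = max(5.95, 4.90) = 5.95. The low-quality type's constraint binds.

5.95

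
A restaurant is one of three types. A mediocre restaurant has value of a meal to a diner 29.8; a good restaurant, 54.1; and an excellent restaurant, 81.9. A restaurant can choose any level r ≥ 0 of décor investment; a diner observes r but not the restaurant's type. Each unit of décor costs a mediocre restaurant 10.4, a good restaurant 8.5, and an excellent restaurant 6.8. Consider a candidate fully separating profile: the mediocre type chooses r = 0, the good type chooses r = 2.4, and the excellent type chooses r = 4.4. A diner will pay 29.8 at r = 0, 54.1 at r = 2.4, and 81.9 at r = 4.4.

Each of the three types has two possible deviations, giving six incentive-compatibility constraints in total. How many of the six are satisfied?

4

Mediocre (own payoff 29.8): to r=2.4 gives 54.1 − 10.4×2.4 = 29.14 → no gain ✓; to r=4.4 gives 81.9 − 10.4×4.4 = 36.14 → profitable ✗.
Good (own payoff 54.1 − 8.5×2.4 = 33.7): to r=0 gives 29.8 → no gain ✓; to r=4.4 gives 81.9 − 8.5×4.4 = 44.5 → profitable ✗.
Excellent (own payoff 81.9 − 6.8×4.4 = 51.98): to r=0 gives 29.8 → no gain ✓; to r=2.4 gives 54.1 − 6.8×2.4 = 37.78 → no gain ✓.
4 of the 6 constraints hold; not an equilibrium.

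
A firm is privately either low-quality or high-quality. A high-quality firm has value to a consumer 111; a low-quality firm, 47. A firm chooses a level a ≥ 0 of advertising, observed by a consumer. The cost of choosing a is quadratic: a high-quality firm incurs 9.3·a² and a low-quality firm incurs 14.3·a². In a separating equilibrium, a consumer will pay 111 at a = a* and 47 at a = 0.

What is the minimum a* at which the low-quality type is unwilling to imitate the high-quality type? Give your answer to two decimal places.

2.12

The low-quality type at a = 0 receives 47; imitating at a* yields 111 − 14.3·a*².
Indifference: 47 = 111 − 14.3·a*², so a*² = (111 − 47) / 14.3 ≈ 4.4755.
a* = √4.4755 ≈ 2.12.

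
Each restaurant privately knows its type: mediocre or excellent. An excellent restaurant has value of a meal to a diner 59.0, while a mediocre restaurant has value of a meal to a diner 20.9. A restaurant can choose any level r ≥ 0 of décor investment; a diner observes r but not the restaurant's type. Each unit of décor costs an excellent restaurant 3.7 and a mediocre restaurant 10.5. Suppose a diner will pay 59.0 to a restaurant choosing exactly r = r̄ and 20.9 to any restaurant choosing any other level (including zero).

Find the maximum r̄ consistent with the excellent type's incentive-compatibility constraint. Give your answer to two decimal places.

Choosing r̄ yields the excellent type 59.0 − 3.7·r̄; choosing zero yields 20.9.
The excellent type is indifferent at 59.0 − 3.7·r̄ = 20.9, i.e. r̄ = (59.0 − 20.9) / 3.7 ≈ 10.30.
For any r̄ above 10.30 the excellent type would rather pool at zero, so separation collapses.

10.30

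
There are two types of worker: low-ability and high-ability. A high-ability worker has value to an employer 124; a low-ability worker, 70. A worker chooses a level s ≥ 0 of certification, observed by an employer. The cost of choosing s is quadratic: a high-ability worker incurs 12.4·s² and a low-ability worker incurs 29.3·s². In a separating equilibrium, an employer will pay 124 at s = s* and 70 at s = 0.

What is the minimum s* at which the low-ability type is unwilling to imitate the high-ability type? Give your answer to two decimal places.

The low-ability type at s = 0 receives 70; imitating at s* yields 124 − 29.3·s*².
Indifference: 70 = 124 − 29.3·s*², so s*² = (124 − 70) / 29.3 ≈ 1.8430.
s* = √1.8430 ≈ 1.36.

1.36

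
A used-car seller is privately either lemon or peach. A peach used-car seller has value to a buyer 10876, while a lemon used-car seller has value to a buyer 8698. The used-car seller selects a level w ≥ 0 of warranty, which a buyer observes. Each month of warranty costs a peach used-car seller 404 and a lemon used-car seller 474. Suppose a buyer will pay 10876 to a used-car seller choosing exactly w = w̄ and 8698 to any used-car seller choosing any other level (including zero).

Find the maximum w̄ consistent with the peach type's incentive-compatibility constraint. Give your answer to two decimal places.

Choosing w̄ yields the peach type 10876 − 404·w̄; choosing zero yields 8698.
The peach type is indifferent at 10876 − 404·w̄ = 8698, i.e. w̄ = (10876 − 8698) / 404 ≈ 5.39.
For any w̄ above 5.39 the peach type would rather pool at zero, so separation collapses.

5.39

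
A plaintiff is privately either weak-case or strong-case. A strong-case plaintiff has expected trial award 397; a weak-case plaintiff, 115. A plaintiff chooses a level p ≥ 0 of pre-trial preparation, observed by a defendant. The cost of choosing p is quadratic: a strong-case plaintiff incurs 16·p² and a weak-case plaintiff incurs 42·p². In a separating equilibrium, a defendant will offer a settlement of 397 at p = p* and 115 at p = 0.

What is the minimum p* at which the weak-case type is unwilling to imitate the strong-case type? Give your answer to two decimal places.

The weak-case type at p = 0 receives 115; imitating at p* yields 397 − 42·p*².
Indifference: 115 = 397 − 42·p*², so p*² = (397 − 115) / 42 ≈ 6.7143.
p* = √6.7143 ≈ 2.59.

2.59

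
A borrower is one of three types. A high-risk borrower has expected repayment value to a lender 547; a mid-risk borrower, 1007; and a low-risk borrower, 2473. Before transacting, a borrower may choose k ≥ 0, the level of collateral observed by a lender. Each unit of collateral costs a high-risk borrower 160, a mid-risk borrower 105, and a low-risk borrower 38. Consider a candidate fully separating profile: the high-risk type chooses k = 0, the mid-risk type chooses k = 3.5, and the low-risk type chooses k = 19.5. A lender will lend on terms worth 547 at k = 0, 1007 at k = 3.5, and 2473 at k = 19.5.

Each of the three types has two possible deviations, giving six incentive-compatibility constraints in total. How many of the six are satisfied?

6

Low-risk (own payoff 2473 − 38×19.5 = 1732): to k=0 gives 547 → no gain ✓; to k=3.5 gives 1007 − 38×3.5 = 874 → no gain ✓.
High-risk (own payoff 547): to k=3.5 gives 1007 − 160×3.5 = 447 → no gain ✓; to k=19.5 gives 2473 − 160×19.5 = -647 → no gain ✓.
Mid-risk (own payoff 1007 − 105×3.5 = 639.5): to k=0 gives 547 → no gain ✓; to k=19.5 gives 2473 − 105×19.5 = 425.5 → no gain ✓.
6 of the 6 constraints hold; this profile is a separating equilibrium.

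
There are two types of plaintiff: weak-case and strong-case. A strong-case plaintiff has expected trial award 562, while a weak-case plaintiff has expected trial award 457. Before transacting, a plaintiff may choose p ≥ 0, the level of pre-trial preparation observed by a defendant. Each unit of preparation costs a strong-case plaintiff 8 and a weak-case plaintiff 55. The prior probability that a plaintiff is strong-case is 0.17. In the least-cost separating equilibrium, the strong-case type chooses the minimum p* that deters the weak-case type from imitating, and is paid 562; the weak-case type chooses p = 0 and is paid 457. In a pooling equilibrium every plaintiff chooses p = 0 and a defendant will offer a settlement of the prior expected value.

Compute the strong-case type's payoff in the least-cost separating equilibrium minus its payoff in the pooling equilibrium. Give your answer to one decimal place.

Least-cost separating signal: p* solves 457 = 562 − 55·p*, so p* = (562 − 457)/55 ≈ 1.9091.
Strong-case type's separating payoff: 562 − 8 × p* = 562 − 8 × (562 − 457)/55 = 562 − 840/55 ≈ 546.727.
Pooling payoff: 0.17 × 562 + 0.83 × 457 = 474.85.
Difference: 546.727 − 474.85 = 71.877, i.e. 71.9 to one decimal place.
The strong-case type prefers to separate.

71.9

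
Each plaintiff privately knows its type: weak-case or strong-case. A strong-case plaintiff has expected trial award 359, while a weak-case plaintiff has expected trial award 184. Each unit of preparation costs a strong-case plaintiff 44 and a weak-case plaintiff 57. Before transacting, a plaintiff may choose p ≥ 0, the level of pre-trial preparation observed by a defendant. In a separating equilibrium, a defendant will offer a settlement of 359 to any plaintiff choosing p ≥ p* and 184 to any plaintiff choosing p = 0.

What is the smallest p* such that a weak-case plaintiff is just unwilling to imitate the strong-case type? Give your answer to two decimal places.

A weak-case plaintiff choosing p = 0 receives 184.
Imitating at p* instead would pay 359 at cost 57·p*, netting 359 − 57·p*.
Indifference: 184 = 359 − 57·p*, so p* = (359 − 184) / 57 ≈ 3.07.
At p* the weak-case type's incentive constraint just binds; the strong-case type strictly prefers p* since its per-unit cost is lower.

3.07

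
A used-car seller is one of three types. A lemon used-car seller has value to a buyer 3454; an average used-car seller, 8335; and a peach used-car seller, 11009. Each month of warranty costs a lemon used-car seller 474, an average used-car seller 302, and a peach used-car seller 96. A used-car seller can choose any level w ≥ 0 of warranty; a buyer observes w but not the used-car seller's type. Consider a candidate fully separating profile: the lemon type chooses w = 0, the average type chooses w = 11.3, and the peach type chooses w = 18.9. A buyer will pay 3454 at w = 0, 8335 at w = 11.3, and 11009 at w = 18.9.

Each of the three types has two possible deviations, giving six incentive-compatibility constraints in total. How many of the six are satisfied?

Peach (own payoff 11009 − 96×18.9 = 9194.6): to w=0 gives 3454 → no gain ✓; to w=11.3 gives 8335 − 96×11.3 = 7250.2 → no gain ✓.
Average (own payoff 8335 − 302×11.3 = 4922.4): to w=0 gives 3454 → no gain ✓; to w=18.9 gives 11009 − 302×18.9 = 5301.2 → profitable ✗.
Lemon (own payoff 3454): to w=11.3 gives 8335 − 474×11.3 = 2978.8 → no gain ✓; to w=18.9 gives 11009 − 474×18.9 = 2050.4 → no gain ✓.
5 of the 6 constraints hold; not an equilibrium.

5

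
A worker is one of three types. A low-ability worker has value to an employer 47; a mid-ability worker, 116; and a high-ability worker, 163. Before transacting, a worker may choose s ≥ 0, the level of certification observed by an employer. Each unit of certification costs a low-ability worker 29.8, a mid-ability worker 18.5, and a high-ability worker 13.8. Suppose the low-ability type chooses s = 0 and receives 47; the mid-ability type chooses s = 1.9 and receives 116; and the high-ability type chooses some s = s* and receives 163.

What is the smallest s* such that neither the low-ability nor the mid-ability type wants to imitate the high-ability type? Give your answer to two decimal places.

4.44

Low-ability type (on-path payoff 47) won't mimic when 47 ≥ 163 − 29.8·s*, i.e. s* ≥ 3.89.
Mid-ability type (on-path payoff 116 − 18.5×1.9 = 80.85) won't mimic when 80.85 ≥ 163 − 18.5·s*, i.e. s* ≥ 4.44.
Both must hold, so s* = max(3.89, 4.44) = 4.44. The mid-ability type's constraint binds.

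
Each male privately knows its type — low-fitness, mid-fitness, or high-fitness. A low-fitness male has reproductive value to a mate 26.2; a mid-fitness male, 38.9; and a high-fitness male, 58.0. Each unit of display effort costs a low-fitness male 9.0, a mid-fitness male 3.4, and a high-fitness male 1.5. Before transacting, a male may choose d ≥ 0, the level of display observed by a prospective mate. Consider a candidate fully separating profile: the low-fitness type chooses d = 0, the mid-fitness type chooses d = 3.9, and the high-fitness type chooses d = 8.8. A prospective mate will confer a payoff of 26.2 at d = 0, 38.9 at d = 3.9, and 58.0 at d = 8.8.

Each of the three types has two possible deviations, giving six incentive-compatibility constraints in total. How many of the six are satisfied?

4

Low-fitness (own payoff 26.2): to d=3.9 gives 38.9 − 9.0×3.9 = 3.8 → no gain ✓; to d=8.8 gives 58.0 − 9.0×8.8 = -21.2 → no gain ✓.
Mid-fitness (own payoff 38.9 − 3.4×3.9 = 25.64): to d=0 gives 26.2 → profitable ✗; to d=8.8 gives 58.0 − 3.4×8.8 = 28.08 → profitable ✗.
High-fitness (own payoff 58.0 − 1.5×8.8 = 44.8): to d=0 gives 26.2 → no gain ✓; to d=3.9 gives 38.9 − 1.5×3.9 = 33.05 → no gain ✓.
4 of the 6 constraints hold; not an equilibrium.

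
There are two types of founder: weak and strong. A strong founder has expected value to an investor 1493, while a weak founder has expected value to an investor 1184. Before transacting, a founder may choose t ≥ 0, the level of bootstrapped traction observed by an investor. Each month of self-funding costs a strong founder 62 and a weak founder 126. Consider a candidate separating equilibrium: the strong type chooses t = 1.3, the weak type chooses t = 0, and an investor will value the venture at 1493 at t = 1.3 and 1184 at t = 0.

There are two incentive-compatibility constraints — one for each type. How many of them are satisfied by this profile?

1

Strong type: signal → 1493 − 62 × 1.3 = 1412.4; deviate to 0 → 1184. IC holds (1412.4 ≥ 1184).
Weak type: stay at 0 → 1184; mimic → 1493 − 126 × 1.3 = 1329.2. IC fails (1184 < 1329.2).
1 of 2 constraints hold, so this profile is not an equilibrium.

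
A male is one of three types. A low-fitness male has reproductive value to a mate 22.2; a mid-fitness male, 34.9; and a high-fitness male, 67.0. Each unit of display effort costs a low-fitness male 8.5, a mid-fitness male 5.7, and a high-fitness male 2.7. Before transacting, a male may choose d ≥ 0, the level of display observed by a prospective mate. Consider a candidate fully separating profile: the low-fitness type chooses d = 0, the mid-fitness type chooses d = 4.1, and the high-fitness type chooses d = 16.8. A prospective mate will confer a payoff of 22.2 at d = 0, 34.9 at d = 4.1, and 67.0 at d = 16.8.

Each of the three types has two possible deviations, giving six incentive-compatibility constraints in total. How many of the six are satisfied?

Mid-fitness (own payoff 34.9 − 5.7×4.1 = 11.53): to d=0 gives 22.2 → profitable ✗; to d=16.8 gives 67.0 − 5.7×16.8 = -28.76 → no gain ✓.
High-fitness (own payoff 67.0 − 2.7×16.8 = 21.64): to d=0 gives 22.2 → profitable ✗; to d=4.1 gives 34.9 − 2.7×4.1 = 23.83 → profitable ✗.
Low-fitness (own payoff 22.2): to d=4.1 gives 34.9 − 8.5×4.1 = 0.05 → no gain ✓; to d=16.8 gives 67.0 − 8.5×16.8 = -75.8 → no gain ✓.
3 of the 6 constraints hold; not an equilibrium.

3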